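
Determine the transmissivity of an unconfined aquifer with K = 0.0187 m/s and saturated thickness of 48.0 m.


Transmissivity is defined as T = K * h.
T = 0.0187 * 48.0
  = 0.8976 m^2/s.

0.8976


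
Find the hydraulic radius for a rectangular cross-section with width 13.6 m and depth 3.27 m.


For a rectangular section:
Flow area A = b * y = 13.6 * 3.27 = 44.47 m^2.
Wetted perimeter P = b + 2y = 13.6 + 2*3.27 = 20.14 m.
Hydraulic radius R = A/P = 44.47 / 20.14 = 2.2081 m.

2.2081


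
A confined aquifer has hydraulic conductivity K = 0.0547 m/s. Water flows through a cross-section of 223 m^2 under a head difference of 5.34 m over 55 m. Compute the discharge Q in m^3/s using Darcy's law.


Darcy's law: Q = K * A * i, where i = dh/L.
Hydraulic gradient i = 5.34 / 55 = 0.097091.
Q = 0.0547 * 223 * 0.097091
  = 1.1843 m^3/s.

1.1843


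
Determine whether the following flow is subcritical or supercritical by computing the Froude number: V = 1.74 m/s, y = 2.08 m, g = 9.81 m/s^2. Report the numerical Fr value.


The Froude number is defined as Fr = V / sqrt(g*y).
g*y = 9.81 * 2.08 = 20.4048.
sqrt(g*y) = sqrt(20.4048) = 4.5172.
Fr = 1.74 / 4.5172 = 0.3852.
Since Fr < 1, the flow is subcritical.

0.3852


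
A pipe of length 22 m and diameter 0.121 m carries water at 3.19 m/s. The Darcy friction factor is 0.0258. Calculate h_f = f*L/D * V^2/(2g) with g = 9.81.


Darcy-Weisbach equation: h_f = f * (L/D) * V^2/(2g).
f * L/D = 0.0258 * 22/0.121 = 4.6909.
V^2/(2g) = 3.19^2 / (2*9.81) = 10.1761 / 19.62 = 0.5187 m.
h_f = 4.6909 * 0.5187 = 2.433 m.

2.433


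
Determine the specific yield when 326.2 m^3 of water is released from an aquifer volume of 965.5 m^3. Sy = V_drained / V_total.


Specific yield Sy = Volume drained / Total volume.
Sy = 326.2 / 965.5
   = 0.3379.

0.3379


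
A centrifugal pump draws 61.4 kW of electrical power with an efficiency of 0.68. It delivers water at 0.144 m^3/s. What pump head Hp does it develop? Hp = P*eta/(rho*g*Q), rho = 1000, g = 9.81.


Pump head formula: Hp = P * eta / (rho * g * Q).
Numerator: P * eta = 61.4 * 1000 * 0.68 = 41752.0 W.
Denominator: rho * g * Q = 1000 * 9.81 * 0.144 = 1412.64.
Hp = 41752.0 / 1412.64 = 29.56 m.

29.56


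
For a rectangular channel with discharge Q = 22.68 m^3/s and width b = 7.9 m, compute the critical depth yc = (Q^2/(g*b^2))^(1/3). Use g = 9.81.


Using yc = (Q^2 / (g * b^2))^(1/3):
Q^2 = 22.68^2 = 514.38.
g * b^2 = 9.81 * 7.9^2 = 9.81 * 62.41 = 612.24.
Q^2 / (g*b^2) = 514.38 / 612.24 = 0.8402.
yc = 0.8402^(1/3) = 0.9436 m.

0.9436


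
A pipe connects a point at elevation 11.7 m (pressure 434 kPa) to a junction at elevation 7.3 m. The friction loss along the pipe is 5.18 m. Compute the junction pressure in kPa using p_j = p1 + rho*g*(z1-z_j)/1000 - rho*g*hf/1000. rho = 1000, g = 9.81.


Junction pressure: p_j = p1 + rho*g*(z1 - z_j)/1000 - rho*g*hf/1000.
Elevation term = 1000*9.81*(11.7 - 7.3)/1000 = 43.164 kPa.
Friction term = 1000*9.81*5.18/1000 = 50.816 kPa.
p_j = 434 + 43.164 - 50.816 = 426.35 kPa.

426.35


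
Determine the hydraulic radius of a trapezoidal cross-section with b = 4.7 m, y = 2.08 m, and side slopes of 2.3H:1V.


For a trapezoidal section with side slope z:
A = (b + z*y)*y = (4.7 + 2.3*2.08)*2.08 = 19.727 m^2.
P = b + 2*y*sqrt(1 + z^2) = 4.7 + 2*2.08*sqrt(1 + 2.3^2) = 15.133 m.
R = A/P = 19.727 / 15.133 = 1.3035 m.

1.3035


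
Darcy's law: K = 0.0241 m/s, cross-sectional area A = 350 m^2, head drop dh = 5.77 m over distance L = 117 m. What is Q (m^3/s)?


Darcy's law: Q = K * A * i, where i = dh/L.
Hydraulic gradient i = 5.77 / 117 = 0.049316.
Q = 0.0241 * 350 * 0.049316
  = 0.416 m^3/s.

0.416


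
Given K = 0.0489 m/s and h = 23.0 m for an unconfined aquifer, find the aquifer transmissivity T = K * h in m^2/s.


Transmissivity is defined as T = K * h.
T = 0.0489 * 23.0
  = 1.1247 m^2/s.

1.1247


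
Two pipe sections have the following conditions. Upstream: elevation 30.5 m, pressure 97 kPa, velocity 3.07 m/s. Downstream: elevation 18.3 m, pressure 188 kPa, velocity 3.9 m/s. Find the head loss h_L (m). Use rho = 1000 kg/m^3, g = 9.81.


Total head at each section: H = z + p/(rho*g) + V^2/(2g).
H1 = 30.5 + 97*1000/(1000*9.81) + 3.07^2/(2*9.81)
   = 30.5 + 9.888 + 0.4804
   = 40.868 m.
H2 = 18.3 + 188*1000/(1000*9.81) + 3.9^2/(2*9.81)
   = 18.3 + 19.164 + 0.7752
   = 38.239 m.
h_L = H1 - H2 = 40.868 - 38.239 = 2.629 m.

2.629


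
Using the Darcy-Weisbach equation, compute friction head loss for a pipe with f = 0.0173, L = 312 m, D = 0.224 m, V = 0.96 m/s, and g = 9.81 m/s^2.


Darcy-Weisbach equation: h_f = f * (L/D) * V^2/(2g).
f * L/D = 0.0173 * 312/0.224 = 24.0964.
V^2/(2g) = 0.96^2 / (2*9.81) = 0.9216 / 19.62 = 0.047 m.
h_f = 24.0964 * 0.047 = 1.132 m.

1.132


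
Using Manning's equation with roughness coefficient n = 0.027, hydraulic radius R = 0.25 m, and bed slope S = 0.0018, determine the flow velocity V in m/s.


Manning's equation gives V = (1/n) * R^(2/3) * S^(1/2).
First, compute R^(2/3) = 0.25^(2/3) = 0.3969.
Next, S^(1/2) = 0.0018^(1/2) = 0.042426.
Then 1/n = 1/0.027 = 37.04.
V = 37.04 * 0.3969 * 0.042426 = 0.6236 m/s.

0.6236


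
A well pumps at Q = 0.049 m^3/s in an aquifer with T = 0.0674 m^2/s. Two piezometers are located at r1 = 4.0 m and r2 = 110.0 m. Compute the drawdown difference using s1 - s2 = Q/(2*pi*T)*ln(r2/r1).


Thiem equation: s1 - s2 = Q/(2*pi*T) * ln(r2/r1).
ln(r2/r1) = ln(110.0/4.0) = 3.3142.
Q/(2*pi*T) = 0.049 / (2*pi*0.0674) = 0.049 / 0.4235 = 0.1157.
s1 - s2 = 0.1157 * 3.3142 = 0.3835 m.

0.3835


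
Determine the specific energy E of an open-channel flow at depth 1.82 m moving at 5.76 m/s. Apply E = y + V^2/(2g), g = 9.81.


Specific energy E = y + V^2/(2g).
Velocity head = V^2/(2g) = 5.76^2 / (2*9.81) = 33.1776 / 19.62 = 1.691 m.
E = 1.82 + 1.691 = 3.511 m.

3.511


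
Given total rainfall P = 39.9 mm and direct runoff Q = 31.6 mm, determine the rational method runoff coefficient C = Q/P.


The runoff coefficient C = runoff depth / rainfall depth.
C = 31.6 / 39.9
  = 0.792.

0.792


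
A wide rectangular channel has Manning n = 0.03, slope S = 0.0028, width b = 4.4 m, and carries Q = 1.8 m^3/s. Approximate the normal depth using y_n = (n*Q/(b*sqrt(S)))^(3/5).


We use the wide-channel approximation y_n = (n*Q/(b*sqrt(S)))^(3/5).
sqrt(S) = sqrt(0.0028) = 0.052915.
Numerator: n*Q = 0.03 * 1.8 = 0.054.
Denominator: b*sqrt(S) = 4.4 * 0.052915 = 0.232826.
arg = 0.2319.
y_n = 0.2319^(3/5) = 0.4161 m.

0.4161


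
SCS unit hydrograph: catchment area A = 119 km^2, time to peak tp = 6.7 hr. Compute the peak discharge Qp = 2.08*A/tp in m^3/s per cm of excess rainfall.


SCS formula: Qp = 2.08 * A / tp.
Qp = 2.08 * 119 / 6.7
   = 247.52 / 6.7
   = 36.94 m^3/s per cm.

36.94


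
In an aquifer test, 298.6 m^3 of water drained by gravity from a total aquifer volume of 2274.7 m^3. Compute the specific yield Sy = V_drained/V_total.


Specific yield Sy = Volume drained / Total volume.
Sy = 298.6 / 2274.7
   = 0.1313.

0.1313


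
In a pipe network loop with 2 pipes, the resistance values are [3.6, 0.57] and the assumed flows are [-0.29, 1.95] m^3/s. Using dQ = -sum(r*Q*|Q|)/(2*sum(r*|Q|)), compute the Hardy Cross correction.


Numerator terms (r*Q*|Q|): 3.6*-0.29*|-0.29| = -0.3028; 0.57*1.95*|1.95| = 2.1674.
Sum of numerator = 1.8647.
Denominator terms (r*|Q|): 3.6*|-0.29| = 1.044; 0.57*|1.95| = 1.1115.
2 * sum of denominator = 2 * 2.1555 = 4.311.
dQ = -1.8647 / 4.311 = -0.4325 m^3/s.

-0.4325


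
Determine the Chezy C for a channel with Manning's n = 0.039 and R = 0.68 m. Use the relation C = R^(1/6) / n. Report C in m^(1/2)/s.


The Chezy coefficient relates to Manning's n through C = R^(1/6) / n.
R^(1/6) = 0.68^(1/6) = 0.937745.
C = 0.937745 / 0.039 = 24.04 m^(1/2)/s.

24.04


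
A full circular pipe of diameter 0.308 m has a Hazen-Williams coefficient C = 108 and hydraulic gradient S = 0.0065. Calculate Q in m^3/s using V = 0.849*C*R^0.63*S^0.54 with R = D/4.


For a full circular pipe, R = D/4 = 0.308/4 = 0.077 m.
V = 0.849 * 108 * 0.077^0.63 * 0.0065^0.54
  = 0.849 * 108 * 0.198833 * 0.065913
  = 1.2017 m/s.
Pipe area A = pi*D^2/4 = pi*0.308^2/4 = 0.0745 m^2.
Q = A * V = 0.0745 * 1.2017 = 0.0895 m^3/s.

0.0895


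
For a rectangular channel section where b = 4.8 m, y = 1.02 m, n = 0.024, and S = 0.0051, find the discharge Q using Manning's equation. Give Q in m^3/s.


For a rectangular channel, the cross-sectional area A = b * y = 4.8 * 1.02 = 4.9 m^2.
The wetted perimeter P = b + 2y = 4.8 + 2*1.02 = 6.84 m.
Hydraulic radius R = A/P = 4.9/6.84 = 0.7158 m.
Velocity V = (1/n)*R^(2/3)*S^(1/2) = (1/0.024)*0.7158^(2/3)*0.0051^(1/2) = 2.381 m/s.
Discharge Q = A * V = 4.9 * 2.381 = 11.658 m^3/s.

11.658


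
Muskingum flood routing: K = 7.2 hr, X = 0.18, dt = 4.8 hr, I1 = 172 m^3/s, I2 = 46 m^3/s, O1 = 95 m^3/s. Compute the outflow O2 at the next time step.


Muskingum coefficients:
denom = 2*K*(1-X) + dt = 2*7.2*(1-0.18) + 4.8 = 16.608.
C0 = (dt - 2*K*X)/denom = (4.8 - 2*7.2*0.18)/16.608 = 0.1329.
C1 = (dt + 2*K*X)/denom = (4.8 + 2*7.2*0.18)/16.608 = 0.4451.
C2 = (2*K*(1-X) - dt)/denom = 0.422.
O2 = C0*I2 + C1*I1 + C2*O1
   = 0.1329*46 + 0.4451*172 + 0.422*95
   = 122.76 m^3/s.

122.76


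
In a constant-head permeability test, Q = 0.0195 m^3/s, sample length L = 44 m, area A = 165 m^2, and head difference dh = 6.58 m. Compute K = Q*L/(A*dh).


From K = Q*L / (A*dh):
Numerator: Q*L = 0.0195 * 44 = 0.858.
Denominator: A*dh = 165 * 6.58 = 1085.7.
K = 0.858 / 1085.7 = 0.00079 m/s.

0.00079


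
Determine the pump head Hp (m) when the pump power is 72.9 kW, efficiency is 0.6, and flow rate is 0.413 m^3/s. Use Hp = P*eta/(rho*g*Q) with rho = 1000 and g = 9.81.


Pump head formula: Hp = P * eta / (rho * g * Q).
Numerator: P * eta = 72.9 * 1000 * 0.6 = 43740.0 W.
Denominator: rho * g * Q = 1000 * 9.81 * 0.413 = 4051.53.
Hp = 43740.0 / 4051.53 = 10.8 m.

10.8


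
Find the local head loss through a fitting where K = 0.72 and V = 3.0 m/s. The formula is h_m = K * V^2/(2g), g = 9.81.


Minor loss formula: h_m = K * V^2/(2g).
V^2 = 3.0^2 = 9.0.
V^2/(2g) = 9.0 / 19.62 = 0.4587 m.
h_m = 0.72 * 0.4587 = 0.3303 m.

0.3303


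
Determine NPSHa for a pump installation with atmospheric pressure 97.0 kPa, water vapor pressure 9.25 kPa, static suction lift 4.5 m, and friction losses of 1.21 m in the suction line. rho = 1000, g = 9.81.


NPSHa = p_atm/(rho*g) - z_s - hf_s - p_vap/(rho*g).
p_atm/(rho*g) = 97.0*1000 / (1000*9.81) = 9.888 m.
p_vap/(rho*g) = 9.25*1000 / (1000*9.81) = 0.943 m.
NPSHa = 9.888 - 4.5 - 1.21 - 0.943
      = 3.23 m.

3.23


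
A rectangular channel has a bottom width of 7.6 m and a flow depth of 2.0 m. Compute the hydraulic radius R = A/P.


For a rectangular section:
Flow area A = b * y = 7.6 * 2.0 = 15.2 m^2.
Wetted perimeter P = b + 2y = 7.6 + 2*2.0 = 11.6 m.
Hydraulic radius R = A/P = 15.2 / 11.6 = 1.3103 m.

1.3103


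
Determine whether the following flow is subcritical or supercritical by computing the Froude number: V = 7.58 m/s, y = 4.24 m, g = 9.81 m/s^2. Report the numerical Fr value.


The Froude number is defined as Fr = V / sqrt(g*y).
g*y = 9.81 * 4.24 = 41.5944.
sqrt(g*y) = sqrt(41.5944) = 6.4494.
Fr = 7.58 / 6.4494 = 1.1753.
Since Fr > 1, the flow is supercritical.

1.1753


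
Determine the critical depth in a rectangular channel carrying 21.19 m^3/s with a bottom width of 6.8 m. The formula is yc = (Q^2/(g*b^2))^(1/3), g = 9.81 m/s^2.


Using yc = (Q^2 / (g * b^2))^(1/3):
Q^2 = 21.19^2 = 449.02.
g * b^2 = 9.81 * 6.8^2 = 9.81 * 46.24 = 453.61.
Q^2 / (g*b^2) = 449.02 / 453.61 = 0.9899.
yc = 0.9899^(1/3) = 0.9966 m.

0.9966


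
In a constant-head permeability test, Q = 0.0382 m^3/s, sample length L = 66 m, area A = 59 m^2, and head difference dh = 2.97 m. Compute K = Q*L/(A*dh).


From K = Q*L / (A*dh):
Numerator: Q*L = 0.0382 * 66 = 2.5212.
Denominator: A*dh = 59 * 2.97 = 175.23.
K = 2.5212 / 175.23 = 0.014388 m/s.

0.014388


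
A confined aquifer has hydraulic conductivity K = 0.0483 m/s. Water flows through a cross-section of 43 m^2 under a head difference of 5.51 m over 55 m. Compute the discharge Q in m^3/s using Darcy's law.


Darcy's law: Q = K * A * i, where i = dh/L.
Hydraulic gradient i = 5.51 / 55 = 0.100182.
Q = 0.0483 * 43 * 0.100182
  = 0.2081 m^3/s.

0.2081


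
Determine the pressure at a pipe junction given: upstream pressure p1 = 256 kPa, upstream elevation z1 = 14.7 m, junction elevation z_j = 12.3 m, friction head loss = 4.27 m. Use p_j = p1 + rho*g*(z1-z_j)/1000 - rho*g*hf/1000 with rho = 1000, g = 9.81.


Junction pressure: p_j = p1 + rho*g*(z1 - z_j)/1000 - rho*g*hf/1000.
Elevation term = 1000*9.81*(14.7 - 12.3)/1000 = 23.544 kPa.
Friction term = 1000*9.81*4.27/1000 = 41.889 kPa.
p_j = 256 + 23.544 - 41.889 = 237.66 kPa.

237.66


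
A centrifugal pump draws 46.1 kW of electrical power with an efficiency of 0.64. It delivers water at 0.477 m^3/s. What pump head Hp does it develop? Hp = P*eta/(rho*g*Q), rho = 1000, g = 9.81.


Pump head formula: Hp = P * eta / (rho * g * Q).
Numerator: P * eta = 46.1 * 1000 * 0.64 = 29504.0 W.
Denominator: rho * g * Q = 1000 * 9.81 * 0.477 = 4679.37.
Hp = 29504.0 / 4679.37 = 6.31 m.

6.31


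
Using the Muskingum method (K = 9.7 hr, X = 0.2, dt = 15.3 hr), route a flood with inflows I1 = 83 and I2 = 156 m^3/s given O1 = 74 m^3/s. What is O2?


Muskingum coefficients:
denom = 2*K*(1-X) + dt = 2*9.7*(1-0.2) + 15.3 = 30.82.
C0 = (dt - 2*K*X)/denom = (15.3 - 2*9.7*0.2)/30.82 = 0.3705.
C1 = (dt + 2*K*X)/denom = (15.3 + 2*9.7*0.2)/30.82 = 0.6223.
C2 = (2*K*(1-X) - dt)/denom = 0.0071.
O2 = C0*I2 + C1*I1 + C2*O1
   = 0.3705*156 + 0.6223*83 + 0.0071*74
   = 109.99 m^3/s.

109.99


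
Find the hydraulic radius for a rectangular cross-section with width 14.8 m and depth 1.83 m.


For a rectangular section:
Flow area A = b * y = 14.8 * 1.83 = 27.08 m^2.
Wetted perimeter P = b + 2y = 14.8 + 2*1.83 = 18.46 m.
Hydraulic radius R = A/P = 27.08 / 18.46 = 1.4672 m.

1.4672


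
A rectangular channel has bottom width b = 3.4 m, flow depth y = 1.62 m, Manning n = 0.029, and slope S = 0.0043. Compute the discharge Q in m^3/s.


For a rectangular channel, the cross-sectional area A = b * y = 3.4 * 1.62 = 5.51 m^2.
The wetted perimeter P = b + 2y = 3.4 + 2*1.62 = 6.64 m.
Hydraulic radius R = A/P = 5.51/6.64 = 0.8295 m.
Velocity V = (1/n)*R^(2/3)*S^(1/2) = (1/0.029)*0.8295^(2/3)*0.0043^(1/2) = 1.9963 m/s.
Discharge Q = A * V = 5.51 * 1.9963 = 10.995 m^3/s.

10.995


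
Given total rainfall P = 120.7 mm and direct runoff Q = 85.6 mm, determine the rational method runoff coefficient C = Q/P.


The runoff coefficient C = runoff depth / rainfall depth.
C = 85.6 / 120.7
  = 0.7092.

0.7092


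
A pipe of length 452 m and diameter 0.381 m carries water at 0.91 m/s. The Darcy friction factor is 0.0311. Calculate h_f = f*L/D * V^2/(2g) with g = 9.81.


Darcy-Weisbach equation: h_f = f * (L/D) * V^2/(2g).
f * L/D = 0.0311 * 452/0.381 = 36.8955.
V^2/(2g) = 0.91^2 / (2*9.81) = 0.8281 / 19.62 = 0.0422 m.
h_f = 36.8955 * 0.0422 = 1.557 m.

1.557


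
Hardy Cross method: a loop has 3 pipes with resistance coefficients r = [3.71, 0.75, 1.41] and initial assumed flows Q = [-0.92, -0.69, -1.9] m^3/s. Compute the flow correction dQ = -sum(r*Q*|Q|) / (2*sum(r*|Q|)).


Numerator terms (r*Q*|Q|): 3.71*-0.92*|-0.92| = -3.1401; 0.75*-0.69*|-0.69| = -0.3571; 1.41*-1.9*|-1.9| = -5.0901.
Sum of numerator = -8.5873.
Denominator terms (r*|Q|): 3.71*|-0.92| = 3.4132; 0.75*|-0.69| = 0.5175; 1.41*|-1.9| = 2.679.
2 * sum of denominator = 2 * 6.6097 = 13.2194.
dQ = --8.5873 / 13.2194 = 0.6496 m^3/s.

0.6496


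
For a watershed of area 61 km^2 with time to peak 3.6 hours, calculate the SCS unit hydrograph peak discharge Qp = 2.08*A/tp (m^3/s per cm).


SCS formula: Qp = 2.08 * A / tp.
Qp = 2.08 * 61 / 3.6
   = 126.88 / 3.6
   = 35.24 m^3/s per cm.

35.24


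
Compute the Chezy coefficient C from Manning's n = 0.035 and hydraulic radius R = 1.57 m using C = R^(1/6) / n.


The Chezy coefficient relates to Manning's n through C = R^(1/6) / n.
R^(1/6) = 1.57^(1/6) = 1.078077.
C = 1.078077 / 0.035 = 30.8 m^(1/2)/s.

30.8


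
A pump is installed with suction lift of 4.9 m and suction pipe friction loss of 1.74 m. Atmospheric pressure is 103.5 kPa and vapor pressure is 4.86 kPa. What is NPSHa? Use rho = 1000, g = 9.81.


NPSHa = p_atm/(rho*g) - z_s - hf_s - p_vap/(rho*g).
p_atm/(rho*g) = 103.5*1000 / (1000*9.81) = 10.55 m.
p_vap/(rho*g) = 4.86*1000 / (1000*9.81) = 0.495 m.
NPSHa = 10.55 - 4.9 - 1.74 - 0.495
      = 3.42 m.

3.42


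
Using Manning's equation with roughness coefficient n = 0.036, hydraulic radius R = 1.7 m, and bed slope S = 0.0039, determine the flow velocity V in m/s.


Manning's equation gives V = (1/n) * R^(2/3) * S^(1/2).
First, compute R^(2/3) = 1.7^(2/3) = 1.4244.
Next, S^(1/2) = 0.0039^(1/2) = 0.06245.
Then 1/n = 1/0.036 = 27.78.
V = 27.78 * 1.4244 * 0.06245 = 2.4709 m/s.

2.4709


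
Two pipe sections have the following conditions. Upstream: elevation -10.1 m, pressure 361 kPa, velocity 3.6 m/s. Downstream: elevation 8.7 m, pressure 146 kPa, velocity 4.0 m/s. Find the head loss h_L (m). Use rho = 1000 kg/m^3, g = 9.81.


Total head at each section: H = z + p/(rho*g) + V^2/(2g).
H1 = -10.1 + 361*1000/(1000*9.81) + 3.6^2/(2*9.81)
   = -10.1 + 36.799 + 0.6606
   = 27.36 m.
H2 = 8.7 + 146*1000/(1000*9.81) + 4.0^2/(2*9.81)
   = 8.7 + 14.883 + 0.8155
   = 24.398 m.
h_L = H1 - H2 = 27.36 - 24.398 = 2.961 m.

2.961


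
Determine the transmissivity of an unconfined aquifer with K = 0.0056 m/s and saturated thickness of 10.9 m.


Transmissivity is defined as T = K * h.
T = 0.0056 * 10.9
  = 0.061 m^2/s.

0.061


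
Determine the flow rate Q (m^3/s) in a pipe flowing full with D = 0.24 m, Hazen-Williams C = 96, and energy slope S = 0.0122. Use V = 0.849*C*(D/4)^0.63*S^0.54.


For a full circular pipe, R = D/4 = 0.24/4 = 0.06 m.
V = 0.849 * 96 * 0.06^0.63 * 0.0122^0.54
  = 0.849 * 96 * 0.169916 * 0.092605
  = 1.2825 m/s.
Pipe area A = pi*D^2/4 = pi*0.24^2/4 = 0.0452 m^2.
Q = A * V = 0.0452 * 1.2825 = 0.058 m^3/s.

0.058


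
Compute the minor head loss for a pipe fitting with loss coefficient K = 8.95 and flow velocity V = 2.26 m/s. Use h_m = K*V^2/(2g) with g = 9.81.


Minor loss formula: h_m = K * V^2/(2g).
V^2 = 2.26^2 = 5.1076.
V^2/(2g) = 5.1076 / 19.62 = 0.2603 m.
h_m = 8.95 * 0.2603 = 2.3299 m.

2.3299


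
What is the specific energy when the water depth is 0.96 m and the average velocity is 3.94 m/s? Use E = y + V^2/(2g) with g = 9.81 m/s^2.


Specific energy E = y + V^2/(2g).
Velocity head = V^2/(2g) = 3.94^2 / (2*9.81) = 15.5236 / 19.62 = 0.7912 m.
E = 0.96 + 0.7912 = 1.7512 m.

1.7512


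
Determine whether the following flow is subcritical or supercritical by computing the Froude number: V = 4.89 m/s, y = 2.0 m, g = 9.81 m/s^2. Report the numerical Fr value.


The Froude number is defined as Fr = V / sqrt(g*y).
g*y = 9.81 * 2.0 = 19.62.
sqrt(g*y) = sqrt(19.62) = 4.4294.
Fr = 4.89 / 4.4294 = 1.104.
Since Fr > 1, the flow is supercritical.

1.104


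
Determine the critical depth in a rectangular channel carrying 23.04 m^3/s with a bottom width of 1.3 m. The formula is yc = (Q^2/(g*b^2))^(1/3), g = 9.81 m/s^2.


Using yc = (Q^2 / (g * b^2))^(1/3):
Q^2 = 23.04^2 = 530.84.
g * b^2 = 9.81 * 1.3^2 = 9.81 * 1.69 = 16.58.
Q^2 / (g*b^2) = 530.84 / 16.58 = 32.0169.
yc = 32.0169^(1/3) = 3.1754 m.

3.1754


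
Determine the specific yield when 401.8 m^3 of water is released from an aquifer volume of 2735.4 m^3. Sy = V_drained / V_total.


Specific yield Sy = Volume drained / Total volume.
Sy = 401.8 / 2735.4
   = 0.1469.

0.1469


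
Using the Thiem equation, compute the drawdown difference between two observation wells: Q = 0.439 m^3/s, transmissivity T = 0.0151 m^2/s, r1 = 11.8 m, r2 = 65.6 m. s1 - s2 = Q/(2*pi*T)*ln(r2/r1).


Thiem equation: s1 - s2 = Q/(2*pi*T) * ln(r2/r1).
ln(r2/r1) = ln(65.6/11.8) = 1.7155.
Q/(2*pi*T) = 0.439 / (2*pi*0.0151) = 0.439 / 0.0949 = 4.6271.
s1 - s2 = 4.6271 * 1.7155 = 7.9377 m.

7.9377


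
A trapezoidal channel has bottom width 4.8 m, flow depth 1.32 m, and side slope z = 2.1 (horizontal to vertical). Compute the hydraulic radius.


For a trapezoidal section with side slope z:
A = (b + z*y)*y = (4.8 + 2.1*1.32)*1.32 = 9.995 m^2.
P = b + 2*y*sqrt(1 + z^2) = 4.8 + 2*1.32*sqrt(1 + 2.1^2) = 10.94 m.
R = A/P = 9.995 / 10.94 = 0.9136 m.

0.9136


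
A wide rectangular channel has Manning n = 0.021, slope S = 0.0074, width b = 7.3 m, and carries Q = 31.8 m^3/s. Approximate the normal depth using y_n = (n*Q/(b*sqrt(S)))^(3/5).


We use the wide-channel approximation y_n = (n*Q/(b*sqrt(S)))^(3/5).
sqrt(S) = sqrt(0.0074) = 0.086023.
Numerator: n*Q = 0.021 * 31.8 = 0.6678.
Denominator: b*sqrt(S) = 7.3 * 0.086023 = 0.627968.
arg = 1.0634.
y_n = 1.0634^(3/5) = 1.0376 m.

1.0376


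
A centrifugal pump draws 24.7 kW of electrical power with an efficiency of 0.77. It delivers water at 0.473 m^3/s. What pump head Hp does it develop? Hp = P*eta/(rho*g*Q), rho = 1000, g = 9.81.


Pump head formula: Hp = P * eta / (rho * g * Q).
Numerator: P * eta = 24.7 * 1000 * 0.77 = 19019.0 W.
Denominator: rho * g * Q = 1000 * 9.81 * 0.473 = 4640.13.
Hp = 19019.0 / 4640.13 = 4.1 m.

4.1


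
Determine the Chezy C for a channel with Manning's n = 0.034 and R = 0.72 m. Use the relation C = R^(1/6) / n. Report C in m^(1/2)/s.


The Chezy coefficient relates to Manning's n through C = R^(1/6) / n.
R^(1/6) = 0.72^(1/6) = 0.946721.
C = 0.946721 / 0.034 = 27.84 m^(1/2)/s.

27.84


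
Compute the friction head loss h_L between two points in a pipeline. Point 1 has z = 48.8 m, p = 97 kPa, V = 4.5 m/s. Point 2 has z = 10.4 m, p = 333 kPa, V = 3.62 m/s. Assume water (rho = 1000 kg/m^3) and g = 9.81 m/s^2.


Total head at each section: H = z + p/(rho*g) + V^2/(2g).
H1 = 48.8 + 97*1000/(1000*9.81) + 4.5^2/(2*9.81)
   = 48.8 + 9.888 + 1.0321
   = 59.72 m.
H2 = 10.4 + 333*1000/(1000*9.81) + 3.62^2/(2*9.81)
   = 10.4 + 33.945 + 0.6679
   = 45.013 m.
h_L = H1 - H2 = 59.72 - 45.013 = 14.707 m.

14.707


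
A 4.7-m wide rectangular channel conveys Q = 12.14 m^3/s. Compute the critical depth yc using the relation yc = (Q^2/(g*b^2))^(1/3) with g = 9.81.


Using yc = (Q^2 / (g * b^2))^(1/3):
Q^2 = 12.14^2 = 147.38.
g * b^2 = 9.81 * 4.7^2 = 9.81 * 22.09 = 216.7.
Q^2 / (g*b^2) = 147.38 / 216.7 = 0.6801.
yc = 0.6801^(1/3) = 0.8794 m.

0.8794


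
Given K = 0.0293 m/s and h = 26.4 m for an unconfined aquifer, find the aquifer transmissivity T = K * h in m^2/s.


Transmissivity is defined as T = K * h.
T = 0.0293 * 26.4
  = 0.7735 m^2/s.

0.7735


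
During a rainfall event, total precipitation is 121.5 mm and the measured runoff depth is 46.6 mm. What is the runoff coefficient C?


The runoff coefficient C = runoff depth / rainfall depth.
C = 46.6 / 121.5
  = 0.3835.

0.3835


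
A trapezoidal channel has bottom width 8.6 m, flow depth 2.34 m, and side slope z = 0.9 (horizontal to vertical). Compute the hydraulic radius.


For a trapezoidal section with side slope z:
A = (b + z*y)*y = (8.6 + 0.9*2.34)*2.34 = 25.052 m^2.
P = b + 2*y*sqrt(1 + z^2) = 8.6 + 2*2.34*sqrt(1 + 0.9^2) = 14.896 m.
R = A/P = 25.052 / 14.896 = 1.6818 m.

1.6818


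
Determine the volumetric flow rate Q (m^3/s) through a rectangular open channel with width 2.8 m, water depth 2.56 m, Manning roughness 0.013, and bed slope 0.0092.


For a rectangular channel, the cross-sectional area A = b * y = 2.8 * 2.56 = 7.17 m^2.
The wetted perimeter P = b + 2y = 2.8 + 2*2.56 = 7.92 m.
Hydraulic radius R = A/P = 7.17/7.92 = 0.9051 m.
Velocity V = (1/n)*R^(2/3)*S^(1/2) = (1/0.013)*0.9051^(2/3)*0.0092^(1/2) = 6.9034 m/s.
Discharge Q = A * V = 7.17 * 6.9034 = 49.484 m^3/s.

49.484


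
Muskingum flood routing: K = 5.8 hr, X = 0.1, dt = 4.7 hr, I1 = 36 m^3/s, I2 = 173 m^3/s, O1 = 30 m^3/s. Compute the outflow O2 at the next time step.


Muskingum coefficients:
denom = 2*K*(1-X) + dt = 2*5.8*(1-0.1) + 4.7 = 15.14.
C0 = (dt - 2*K*X)/denom = (4.7 - 2*5.8*0.1)/15.14 = 0.2338.
C1 = (dt + 2*K*X)/denom = (4.7 + 2*5.8*0.1)/15.14 = 0.3871.
C2 = (2*K*(1-X) - dt)/denom = 0.3791.
O2 = C0*I2 + C1*I1 + C2*O1
   = 0.2338*173 + 0.3871*36 + 0.3791*30
   = 65.76 m^3/s.

65.76


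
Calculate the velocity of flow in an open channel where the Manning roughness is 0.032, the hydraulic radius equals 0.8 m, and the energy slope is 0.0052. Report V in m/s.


Manning's equation gives V = (1/n) * R^(2/3) * S^(1/2).
First, compute R^(2/3) = 0.8^(2/3) = 0.8618.
Next, S^(1/2) = 0.0052^(1/2) = 0.072111.
Then 1/n = 1/0.032 = 31.25.
V = 31.25 * 0.8618 * 0.072111 = 1.942 m/s.

1.942


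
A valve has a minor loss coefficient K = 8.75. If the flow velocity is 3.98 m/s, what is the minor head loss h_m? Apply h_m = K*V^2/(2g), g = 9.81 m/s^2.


Minor loss formula: h_m = K * V^2/(2g).
V^2 = 3.98^2 = 15.8404.
V^2/(2g) = 15.8404 / 19.62 = 0.8074 m.
h_m = 8.75 * 0.8074 = 7.0644 m.

7.0644


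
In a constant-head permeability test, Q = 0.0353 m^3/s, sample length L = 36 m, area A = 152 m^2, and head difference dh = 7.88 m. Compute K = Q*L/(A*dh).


From K = Q*L / (A*dh):
Numerator: Q*L = 0.0353 * 36 = 1.2708.
Denominator: A*dh = 152 * 7.88 = 1197.76.
K = 1.2708 / 1197.76 = 0.001061 m/s.

0.001061


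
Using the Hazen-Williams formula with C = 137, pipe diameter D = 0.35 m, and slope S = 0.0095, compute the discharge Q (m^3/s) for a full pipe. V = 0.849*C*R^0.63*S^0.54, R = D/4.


For a full circular pipe, R = D/4 = 0.35/4 = 0.0875 m.
V = 0.849 * 137 * 0.0875^0.63 * 0.0095^0.54
  = 0.849 * 137 * 0.215509 * 0.080904
  = 2.028 m/s.
Pipe area A = pi*D^2/4 = pi*0.35^2/4 = 0.0962 m^2.
Q = A * V = 0.0962 * 2.028 = 0.1951 m^3/s.

0.1951


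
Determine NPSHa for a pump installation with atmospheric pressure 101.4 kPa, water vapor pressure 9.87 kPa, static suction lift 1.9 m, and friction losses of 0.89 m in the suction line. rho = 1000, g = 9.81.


NPSHa = p_atm/(rho*g) - z_s - hf_s - p_vap/(rho*g).
p_atm/(rho*g) = 101.4*1000 / (1000*9.81) = 10.336 m.
p_vap/(rho*g) = 9.87*1000 / (1000*9.81) = 1.006 m.
NPSHa = 10.336 - 1.9 - 0.89 - 1.006
      = 6.54 m.

6.54


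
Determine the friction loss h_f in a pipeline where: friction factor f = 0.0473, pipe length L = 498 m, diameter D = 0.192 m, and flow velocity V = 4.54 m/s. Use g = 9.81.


Darcy-Weisbach equation: h_f = f * (L/D) * V^2/(2g).
f * L/D = 0.0473 * 498/0.192 = 122.6844.
V^2/(2g) = 4.54^2 / (2*9.81) = 20.6116 / 19.62 = 1.0505 m.
h_f = 122.6844 * 1.0505 = 128.885 m.

128.885


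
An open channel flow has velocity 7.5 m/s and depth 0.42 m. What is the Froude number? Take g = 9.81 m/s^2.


The Froude number is defined as Fr = V / sqrt(g*y).
g*y = 9.81 * 0.42 = 4.1202.
sqrt(g*y) = sqrt(4.1202) = 2.0298.
Fr = 7.5 / 2.0298 = 3.6949.

3.6949


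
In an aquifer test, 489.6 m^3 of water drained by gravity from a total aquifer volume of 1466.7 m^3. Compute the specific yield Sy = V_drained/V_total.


Specific yield Sy = Volume drained / Total volume.
Sy = 489.6 / 1466.7
   = 0.3338.

0.3338


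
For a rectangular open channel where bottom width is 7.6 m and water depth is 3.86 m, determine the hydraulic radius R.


For a rectangular section:
Flow area A = b * y = 7.6 * 3.86 = 29.34 m^2.
Wetted perimeter P = b + 2y = 7.6 + 2*3.86 = 15.32 m.
Hydraulic radius R = A/P = 29.34 / 15.32 = 1.9149 m.

1.9149


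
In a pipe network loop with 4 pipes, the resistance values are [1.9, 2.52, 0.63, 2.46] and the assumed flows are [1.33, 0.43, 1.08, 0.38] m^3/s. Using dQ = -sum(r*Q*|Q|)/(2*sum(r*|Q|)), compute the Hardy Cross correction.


Numerator terms (r*Q*|Q|): 1.9*1.33*|1.33| = 3.3609; 2.52*0.43*|0.43| = 0.4659; 0.63*1.08*|1.08| = 0.7348; 2.46*0.38*|0.38| = 0.3552.
Sum of numerator = 4.9169.
Denominator terms (r*|Q|): 1.9*|1.33| = 2.527; 2.52*|0.43| = 1.0836; 0.63*|1.08| = 0.6804; 2.46*|0.38| = 0.9348.
2 * sum of denominator = 2 * 5.2258 = 10.4516.
dQ = -4.9169 / 10.4516 = -0.4704 m^3/s.

-0.4704


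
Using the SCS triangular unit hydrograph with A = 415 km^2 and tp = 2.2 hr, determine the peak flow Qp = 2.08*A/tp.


SCS formula: Qp = 2.08 * A / tp.
Qp = 2.08 * 415 / 2.2
   = 863.2 / 2.2
   = 392.36 m^3/s per cm.

392.36


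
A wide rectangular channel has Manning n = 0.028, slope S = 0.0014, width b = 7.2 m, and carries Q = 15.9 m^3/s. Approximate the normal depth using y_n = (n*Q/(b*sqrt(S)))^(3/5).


We use the wide-channel approximation y_n = (n*Q/(b*sqrt(S)))^(3/5).
sqrt(S) = sqrt(0.0014) = 0.037417.
Numerator: n*Q = 0.028 * 15.9 = 0.4452.
Denominator: b*sqrt(S) = 7.2 * 0.037417 = 0.269402.
arg = 1.6526.
y_n = 1.6526^(3/5) = 1.3517 m.

1.3517


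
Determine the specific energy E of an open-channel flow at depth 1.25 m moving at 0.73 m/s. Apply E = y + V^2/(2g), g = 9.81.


Specific energy E = y + V^2/(2g).
Velocity head = V^2/(2g) = 0.73^2 / (2*9.81) = 0.5329 / 19.62 = 0.0272 m.
E = 1.25 + 0.0272 = 1.2772 m.

1.2772


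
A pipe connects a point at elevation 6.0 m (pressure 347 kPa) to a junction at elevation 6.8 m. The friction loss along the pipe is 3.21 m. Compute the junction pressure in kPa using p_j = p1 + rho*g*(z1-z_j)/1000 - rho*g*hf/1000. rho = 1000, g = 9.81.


Junction pressure: p_j = p1 + rho*g*(z1 - z_j)/1000 - rho*g*hf/1000.
Elevation term = 1000*9.81*(6.0 - 6.8)/1000 = -7.848 kPa.
Friction term = 1000*9.81*3.21/1000 = 31.49 kPa.
p_j = 347 + -7.848 - 31.49 = 307.66 kPa.

307.66


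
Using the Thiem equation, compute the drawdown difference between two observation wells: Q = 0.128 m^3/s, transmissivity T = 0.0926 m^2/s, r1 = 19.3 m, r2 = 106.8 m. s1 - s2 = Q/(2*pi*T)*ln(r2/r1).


Thiem equation: s1 - s2 = Q/(2*pi*T) * ln(r2/r1).
ln(r2/r1) = ln(106.8/19.3) = 1.7109.
Q/(2*pi*T) = 0.128 / (2*pi*0.0926) = 0.128 / 0.5818 = 0.22.
s1 - s2 = 0.22 * 1.7109 = 0.3764 m.

0.3764


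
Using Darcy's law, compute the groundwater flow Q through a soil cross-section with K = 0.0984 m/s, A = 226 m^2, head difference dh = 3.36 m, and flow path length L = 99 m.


Darcy's law: Q = K * A * i, where i = dh/L.
Hydraulic gradient i = 3.36 / 99 = 0.033939.
Q = 0.0984 * 226 * 0.033939
  = 0.7548 m^3/s.

0.7548


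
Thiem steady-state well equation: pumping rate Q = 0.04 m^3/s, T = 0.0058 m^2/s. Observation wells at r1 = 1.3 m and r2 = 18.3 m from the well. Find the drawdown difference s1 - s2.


Thiem equation: s1 - s2 = Q/(2*pi*T) * ln(r2/r1).
ln(r2/r1) = ln(18.3/1.3) = 2.6445.
Q/(2*pi*T) = 0.04 / (2*pi*0.0058) = 0.04 / 0.0364 = 1.0976.
s1 - s2 = 1.0976 * 2.6445 = 2.9027 m.

2.9027


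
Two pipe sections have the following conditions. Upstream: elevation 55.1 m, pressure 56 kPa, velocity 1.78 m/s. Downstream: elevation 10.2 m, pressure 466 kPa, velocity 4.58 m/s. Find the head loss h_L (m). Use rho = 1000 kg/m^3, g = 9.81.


Total head at each section: H = z + p/(rho*g) + V^2/(2g).
H1 = 55.1 + 56*1000/(1000*9.81) + 1.78^2/(2*9.81)
   = 55.1 + 5.708 + 0.1615
   = 60.97 m.
H2 = 10.2 + 466*1000/(1000*9.81) + 4.58^2/(2*9.81)
   = 10.2 + 47.503 + 1.0691
   = 58.772 m.
h_L = H1 - H2 = 60.97 - 58.772 = 2.198 m.

2.198


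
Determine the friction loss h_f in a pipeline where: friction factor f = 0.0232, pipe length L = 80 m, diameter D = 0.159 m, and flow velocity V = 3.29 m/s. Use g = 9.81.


Darcy-Weisbach equation: h_f = f * (L/D) * V^2/(2g).
f * L/D = 0.0232 * 80/0.159 = 11.673.
V^2/(2g) = 3.29^2 / (2*9.81) = 10.8241 / 19.62 = 0.5517 m.
h_f = 11.673 * 0.5517 = 6.44 m.

6.44


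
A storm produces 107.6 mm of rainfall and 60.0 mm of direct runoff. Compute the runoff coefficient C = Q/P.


The runoff coefficient C = runoff depth / rainfall depth.
C = 60.0 / 107.6
  = 0.5576.

0.5576


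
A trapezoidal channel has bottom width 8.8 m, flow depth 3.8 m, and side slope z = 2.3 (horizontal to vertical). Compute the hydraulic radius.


For a trapezoidal section with side slope z:
A = (b + z*y)*y = (8.8 + 2.3*3.8)*3.8 = 66.652 m^2.
P = b + 2*y*sqrt(1 + z^2) = 8.8 + 2*3.8*sqrt(1 + 2.3^2) = 27.861 m.
R = A/P = 66.652 / 27.861 = 2.3923 m.

2.3923


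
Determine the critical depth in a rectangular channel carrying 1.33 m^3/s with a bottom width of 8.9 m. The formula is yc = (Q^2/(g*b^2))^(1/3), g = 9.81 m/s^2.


Using yc = (Q^2 / (g * b^2))^(1/3):
Q^2 = 1.33^2 = 1.77.
g * b^2 = 9.81 * 8.9^2 = 9.81 * 79.21 = 777.05.
Q^2 / (g*b^2) = 1.77 / 777.05 = 0.0023.
yc = 0.0023^(1/3) = 0.1315 m.

0.1315


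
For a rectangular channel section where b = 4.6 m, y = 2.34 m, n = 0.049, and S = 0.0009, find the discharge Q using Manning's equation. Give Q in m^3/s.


For a rectangular channel, the cross-sectional area A = b * y = 4.6 * 2.34 = 10.76 m^2.
The wetted perimeter P = b + 2y = 4.6 + 2*2.34 = 9.28 m.
Hydraulic radius R = A/P = 10.76/9.28 = 1.1599 m.
Velocity V = (1/n)*R^(2/3)*S^(1/2) = (1/0.049)*1.1599^(2/3)*0.0009^(1/2) = 0.6759 m/s.
Discharge Q = A * V = 10.76 * 0.6759 = 7.275 m^3/s.

7.275


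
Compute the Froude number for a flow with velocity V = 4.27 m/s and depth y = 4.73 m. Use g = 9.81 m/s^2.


The Froude number is defined as Fr = V / sqrt(g*y).
g*y = 9.81 * 4.73 = 46.4013.
sqrt(g*y) = sqrt(46.4013) = 6.8118.
Fr = 4.27 / 6.8118 = 0.6268.

0.6268


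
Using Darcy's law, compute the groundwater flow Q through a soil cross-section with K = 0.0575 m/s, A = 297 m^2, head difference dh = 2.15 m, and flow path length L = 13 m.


Darcy's law: Q = K * A * i, where i = dh/L.
Hydraulic gradient i = 2.15 / 13 = 0.165385.
Q = 0.0575 * 297 * 0.165385
  = 2.8244 m^3/s.

2.8244


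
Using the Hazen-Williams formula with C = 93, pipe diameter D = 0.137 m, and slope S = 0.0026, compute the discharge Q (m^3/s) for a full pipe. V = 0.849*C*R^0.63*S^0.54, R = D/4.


For a full circular pipe, R = D/4 = 0.137/4 = 0.0343 m.
V = 0.849 * 93 * 0.0343^0.63 * 0.0026^0.54
  = 0.849 * 93 * 0.119354 * 0.040187
  = 0.3787 m/s.
Pipe area A = pi*D^2/4 = pi*0.137^2/4 = 0.0147 m^2.
Q = A * V = 0.0147 * 0.3787 = 0.0056 m^3/s.

0.0056


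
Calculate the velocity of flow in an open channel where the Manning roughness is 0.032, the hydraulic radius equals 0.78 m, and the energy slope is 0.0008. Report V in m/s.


Manning's equation gives V = (1/n) * R^(2/3) * S^(1/2).
First, compute R^(2/3) = 0.78^(2/3) = 0.8474.
Next, S^(1/2) = 0.0008^(1/2) = 0.028284.
Then 1/n = 1/0.032 = 31.25.
V = 31.25 * 0.8474 * 0.028284 = 0.749 m/s.

0.749


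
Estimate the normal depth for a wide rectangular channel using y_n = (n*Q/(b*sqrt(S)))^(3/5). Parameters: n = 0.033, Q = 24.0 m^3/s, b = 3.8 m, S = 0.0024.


We use the wide-channel approximation y_n = (n*Q/(b*sqrt(S)))^(3/5).
sqrt(S) = sqrt(0.0024) = 0.04899.
Numerator: n*Q = 0.033 * 24.0 = 0.792.
Denominator: b*sqrt(S) = 3.8 * 0.04899 = 0.186162.
arg = 4.2544.
y_n = 4.2544^(3/5) = 2.384 m.

2.384


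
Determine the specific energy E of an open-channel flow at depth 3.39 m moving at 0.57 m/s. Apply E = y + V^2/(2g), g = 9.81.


Specific energy E = y + V^2/(2g).
Velocity head = V^2/(2g) = 0.57^2 / (2*9.81) = 0.3249 / 19.62 = 0.0166 m.
E = 3.39 + 0.0166 = 3.4066 m.

3.4066


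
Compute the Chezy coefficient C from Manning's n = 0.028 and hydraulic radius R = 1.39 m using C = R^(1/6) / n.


The Chezy coefficient relates to Manning's n through C = R^(1/6) / n.
R^(1/6) = 1.39^(1/6) = 1.056418.
C = 1.056418 / 0.028 = 37.73 m^(1/2)/s.

37.73


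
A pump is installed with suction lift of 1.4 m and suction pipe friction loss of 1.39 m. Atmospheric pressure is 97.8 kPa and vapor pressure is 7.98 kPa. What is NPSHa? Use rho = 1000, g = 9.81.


NPSHa = p_atm/(rho*g) - z_s - hf_s - p_vap/(rho*g).
p_atm/(rho*g) = 97.8*1000 / (1000*9.81) = 9.969 m.
p_vap/(rho*g) = 7.98*1000 / (1000*9.81) = 0.813 m.
NPSHa = 9.969 - 1.4 - 1.39 - 0.813
      = 6.37 m.

6.37


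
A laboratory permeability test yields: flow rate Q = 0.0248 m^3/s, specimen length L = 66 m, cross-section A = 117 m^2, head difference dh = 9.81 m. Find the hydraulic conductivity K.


From K = Q*L / (A*dh):
Numerator: Q*L = 0.0248 * 66 = 1.6368.
Denominator: A*dh = 117 * 9.81 = 1147.77.
K = 1.6368 / 1147.77 = 0.001426 m/s.

0.001426


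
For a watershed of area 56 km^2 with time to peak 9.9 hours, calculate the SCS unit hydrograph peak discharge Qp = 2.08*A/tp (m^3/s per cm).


SCS formula: Qp = 2.08 * A / tp.
Qp = 2.08 * 56 / 9.9
   = 116.48 / 9.9
   = 11.77 m^3/s per cm.

11.77


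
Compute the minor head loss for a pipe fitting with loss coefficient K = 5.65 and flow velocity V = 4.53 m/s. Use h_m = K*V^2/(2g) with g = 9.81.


Minor loss formula: h_m = K * V^2/(2g).
V^2 = 4.53^2 = 20.5209.
V^2/(2g) = 20.5209 / 19.62 = 1.0459 m.
h_m = 5.65 * 1.0459 = 5.9094 m.

5.9094


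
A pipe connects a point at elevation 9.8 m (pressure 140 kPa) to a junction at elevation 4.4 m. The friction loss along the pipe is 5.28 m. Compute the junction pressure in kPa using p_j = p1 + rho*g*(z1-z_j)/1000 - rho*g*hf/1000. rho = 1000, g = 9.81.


Junction pressure: p_j = p1 + rho*g*(z1 - z_j)/1000 - rho*g*hf/1000.
Elevation term = 1000*9.81*(9.8 - 4.4)/1000 = 52.974 kPa.
Friction term = 1000*9.81*5.28/1000 = 51.797 kPa.
p_j = 140 + 52.974 - 51.797 = 141.18 kPa.

141.18


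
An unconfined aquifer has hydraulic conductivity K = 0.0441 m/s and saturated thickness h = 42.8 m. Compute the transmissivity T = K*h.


Transmissivity is defined as T = K * h.
T = 0.0441 * 42.8
  = 1.8875 m^2/s.

1.8875


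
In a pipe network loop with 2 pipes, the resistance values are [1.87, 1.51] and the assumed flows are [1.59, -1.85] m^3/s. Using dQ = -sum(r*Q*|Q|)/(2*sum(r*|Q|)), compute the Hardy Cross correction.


Numerator terms (r*Q*|Q|): 1.87*1.59*|1.59| = 4.7275; 1.51*-1.85*|-1.85| = -5.168.
Sum of numerator = -0.4404.
Denominator terms (r*|Q|): 1.87*|1.59| = 2.9733; 1.51*|-1.85| = 2.7935.
2 * sum of denominator = 2 * 5.7668 = 11.5336.
dQ = --0.4404 / 11.5336 = 0.0382 m^3/s.

0.0382


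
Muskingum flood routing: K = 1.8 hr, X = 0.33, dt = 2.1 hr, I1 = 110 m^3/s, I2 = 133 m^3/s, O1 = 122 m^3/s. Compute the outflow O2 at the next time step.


Muskingum coefficients:
denom = 2*K*(1-X) + dt = 2*1.8*(1-0.33) + 2.1 = 4.512.
C0 = (dt - 2*K*X)/denom = (2.1 - 2*1.8*0.33)/4.512 = 0.2021.
C1 = (dt + 2*K*X)/denom = (2.1 + 2*1.8*0.33)/4.512 = 0.7287.
C2 = (2*K*(1-X) - dt)/denom = 0.0691.
O2 = C0*I2 + C1*I1 + C2*O1
   = 0.2021*133 + 0.7287*110 + 0.0691*122
   = 115.48 m^3/s.

115.48


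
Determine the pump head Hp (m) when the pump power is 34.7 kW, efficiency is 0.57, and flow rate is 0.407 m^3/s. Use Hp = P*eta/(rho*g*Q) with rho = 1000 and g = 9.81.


Pump head formula: Hp = P * eta / (rho * g * Q).
Numerator: P * eta = 34.7 * 1000 * 0.57 = 19779.0 W.
Denominator: rho * g * Q = 1000 * 9.81 * 0.407 = 3992.67.
Hp = 19779.0 / 3992.67 = 4.95 m.

4.95


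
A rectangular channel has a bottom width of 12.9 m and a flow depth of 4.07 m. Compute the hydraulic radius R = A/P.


For a rectangular section:
Flow area A = b * y = 12.9 * 4.07 = 52.5 m^2.
Wetted perimeter P = b + 2y = 12.9 + 2*4.07 = 21.04 m.
Hydraulic radius R = A/P = 52.5 / 21.04 = 2.4954 m.

2.4954


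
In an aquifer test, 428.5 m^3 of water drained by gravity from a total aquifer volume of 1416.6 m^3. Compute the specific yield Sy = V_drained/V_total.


Specific yield Sy = Volume drained / Total volume.
Sy = 428.5 / 1416.6
   = 0.3025.

0.3025


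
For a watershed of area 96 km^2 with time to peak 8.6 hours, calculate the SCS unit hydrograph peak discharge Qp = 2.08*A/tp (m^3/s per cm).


SCS formula: Qp = 2.08 * A / tp.
Qp = 2.08 * 96 / 8.6
   = 199.68 / 8.6
   = 23.22 m^3/s per cm.

23.22


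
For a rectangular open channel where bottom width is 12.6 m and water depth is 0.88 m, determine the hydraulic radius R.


For a rectangular section:
Flow area A = b * y = 12.6 * 0.88 = 11.09 m^2.
Wetted perimeter P = b + 2y = 12.6 + 2*0.88 = 14.36 m.
Hydraulic radius R = A/P = 11.09 / 14.36 = 0.7721 m.

0.7721
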